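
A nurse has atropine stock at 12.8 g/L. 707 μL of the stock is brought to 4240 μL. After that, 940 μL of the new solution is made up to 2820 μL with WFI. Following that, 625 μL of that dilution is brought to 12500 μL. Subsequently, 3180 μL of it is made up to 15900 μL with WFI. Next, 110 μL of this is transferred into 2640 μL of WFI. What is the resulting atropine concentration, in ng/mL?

285 ng/mL

Overall dilution factor = 5.997 × 3 × 20 × 5 × 25 = 4.50 × 10⁴.
12.8 g/L / 4.50 × 10⁴ = 2.85 × 10⁻⁴ g/L = 285 ng/mL.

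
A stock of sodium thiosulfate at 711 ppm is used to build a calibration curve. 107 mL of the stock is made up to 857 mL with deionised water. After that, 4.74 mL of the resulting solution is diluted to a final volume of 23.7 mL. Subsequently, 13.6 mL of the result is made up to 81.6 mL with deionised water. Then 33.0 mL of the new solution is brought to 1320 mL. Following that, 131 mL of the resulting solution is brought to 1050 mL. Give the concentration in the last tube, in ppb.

9.23 ppb

Overall dilution factor = 8.009 × 5 × 6 × 40 × 8.015 = 7.70 × 10⁴.
711 ppm / 7.70 × 10⁴ = 9.23 × 10⁻³ ppm = 9.23 ppb.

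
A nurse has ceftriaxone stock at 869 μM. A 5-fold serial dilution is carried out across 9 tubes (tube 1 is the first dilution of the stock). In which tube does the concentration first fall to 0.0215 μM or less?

Tube n has concentration 869 μM / 5ⁿ.
Need 5ⁿ ≥ 869 μM / 0.0215 μM = 4.04 × 10⁴, so n ≥ 6.59.
First such tube: n = 7.

tube 7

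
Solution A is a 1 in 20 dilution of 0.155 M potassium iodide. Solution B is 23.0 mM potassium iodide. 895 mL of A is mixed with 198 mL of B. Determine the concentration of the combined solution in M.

C_A = 0.155 M / 20 = 7.75 × 10⁻³ M.
C_B = 23.0 mM = 0.0230 M.
C_mix = (C_A·V_A + C_B·V_B)/(V_A + V_B) = (7.75 × 10⁻³×895 + 0.0230×198) / 1093 = 0.0105 M.

0.0105 M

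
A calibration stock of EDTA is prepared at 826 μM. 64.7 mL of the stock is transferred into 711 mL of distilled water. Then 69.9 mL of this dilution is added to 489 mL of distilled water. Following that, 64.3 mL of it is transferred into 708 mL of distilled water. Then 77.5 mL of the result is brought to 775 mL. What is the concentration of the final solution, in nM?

71.7 nM

Overall dilution factor = 11.99 × 7.996 × 12.01 × 10 = 1.15 × 10⁴.
826 μM / 1.15 × 10⁴ = 0.0717 μM = 71.7 nM.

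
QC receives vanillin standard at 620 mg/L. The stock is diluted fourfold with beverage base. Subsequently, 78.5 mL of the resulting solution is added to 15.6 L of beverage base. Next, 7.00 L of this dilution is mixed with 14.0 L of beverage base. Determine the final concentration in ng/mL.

Overall dilution factor = 4 × 199.7 × 3 = 2397.
620 mg/L / 2397 = 0.259 mg/L = 259 ng/mL.

259 ng/mL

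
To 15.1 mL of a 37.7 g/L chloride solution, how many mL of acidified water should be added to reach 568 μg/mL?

568 μg/mL = 0.568 g/L.
V₂ = C₁V₁/C₂ = 37.7 × 15.1 / 0.568 = 1002 mL.
Diluent to add = V₂ − V₁ = 1002 − 15.1 = 987 mL.

987 mL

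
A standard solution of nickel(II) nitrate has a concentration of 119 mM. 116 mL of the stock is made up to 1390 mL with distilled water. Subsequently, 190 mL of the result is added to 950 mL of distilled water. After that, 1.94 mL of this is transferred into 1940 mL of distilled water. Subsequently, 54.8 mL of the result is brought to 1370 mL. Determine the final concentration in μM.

Overall dilution factor = 11.98 × 6 × 1001 × 25 = 1.80 × 10⁶.
119 mM / 1.80 × 10⁶ = 6.61 × 10⁻⁵ mM = 0.0661 μM.

0.0661 μM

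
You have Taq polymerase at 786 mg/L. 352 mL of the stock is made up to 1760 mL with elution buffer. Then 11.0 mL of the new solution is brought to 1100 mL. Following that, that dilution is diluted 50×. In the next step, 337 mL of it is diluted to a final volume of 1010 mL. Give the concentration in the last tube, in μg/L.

Overall dilution factor = 5 × 100 × 50 × 2.997 = 7.49 × 10⁴.
786 mg/L / 7.49 × 10⁴ = 0.0105 mg/L = 10.5 μg/L.

10.5 μg/L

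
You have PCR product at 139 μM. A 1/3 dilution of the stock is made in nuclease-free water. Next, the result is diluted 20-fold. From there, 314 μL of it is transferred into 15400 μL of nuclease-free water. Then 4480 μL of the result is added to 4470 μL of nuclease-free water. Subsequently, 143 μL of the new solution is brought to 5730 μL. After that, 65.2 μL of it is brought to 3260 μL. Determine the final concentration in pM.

Overall dilution factor = 3 × 20 × 50.04 × 1.998 × 40.07 × 50 = 1.20 × 10⁷.
139 μM / 1.20 × 10⁷ = 1.16 × 10⁻⁵ μM = 11.6 pM.

11.6 pM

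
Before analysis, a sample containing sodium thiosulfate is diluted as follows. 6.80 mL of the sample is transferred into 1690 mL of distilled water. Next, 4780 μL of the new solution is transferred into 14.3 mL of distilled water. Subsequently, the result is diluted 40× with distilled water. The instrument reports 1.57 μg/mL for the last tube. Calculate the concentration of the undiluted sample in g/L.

62.6 g/L

Overall dilution factor = 249.5 × 3.992 × 40 = 3.98 × 10⁴.
Original = 1.57 μg/mL × 3.98 × 10⁴ = 6.26 × 10⁴ μg/mL = 62.6 g/L.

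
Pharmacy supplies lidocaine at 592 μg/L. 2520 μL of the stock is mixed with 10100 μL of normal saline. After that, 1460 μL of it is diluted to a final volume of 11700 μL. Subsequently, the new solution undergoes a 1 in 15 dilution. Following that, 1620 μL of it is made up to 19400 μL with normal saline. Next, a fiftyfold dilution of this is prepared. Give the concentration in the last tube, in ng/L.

Overall dilution factor = 5.008 × 8.014 × 15 × 11.98 × 50 = 3.60 × 10⁵.
592 μg/L / 3.60 × 10⁵ = 1.64 × 10⁻³ μg/L = 1.64 ng/L.

1.64 ng/L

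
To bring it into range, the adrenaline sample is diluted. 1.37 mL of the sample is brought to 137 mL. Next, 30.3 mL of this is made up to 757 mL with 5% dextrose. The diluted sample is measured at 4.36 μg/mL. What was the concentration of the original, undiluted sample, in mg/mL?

Overall dilution factor = 100 × 24.98 = 2498.
Original = 4.36 μg/mL × 2498 = 1.09 × 10⁴ μg/mL = 10.9 mg/mL.

10.9 mg/mL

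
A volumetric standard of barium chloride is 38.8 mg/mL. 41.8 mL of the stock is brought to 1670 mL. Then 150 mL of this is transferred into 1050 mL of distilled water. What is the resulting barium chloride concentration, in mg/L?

121 mg/L

Overall dilution factor = 39.95 × 8 = 320.
38.8 mg/mL / 320 = 0.121 mg/mL = 121 mg/L.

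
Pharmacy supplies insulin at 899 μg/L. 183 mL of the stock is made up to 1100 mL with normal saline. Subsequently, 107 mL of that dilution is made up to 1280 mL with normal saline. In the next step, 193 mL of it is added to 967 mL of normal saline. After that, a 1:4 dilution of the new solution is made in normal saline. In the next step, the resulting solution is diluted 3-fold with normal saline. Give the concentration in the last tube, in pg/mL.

173 pg/mL

Overall dilution factor = 6.011 × 11.96 × 6.010 × 4 × 3 = 5186.
899 μg/L / 5186 = 0.173 μg/L = 173 pg/mL.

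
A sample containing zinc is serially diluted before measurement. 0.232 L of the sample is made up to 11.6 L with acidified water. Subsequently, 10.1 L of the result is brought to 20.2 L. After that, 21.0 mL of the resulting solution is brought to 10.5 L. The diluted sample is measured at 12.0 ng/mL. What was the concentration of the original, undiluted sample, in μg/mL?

Overall dilution factor = 50 × 2 × 500 = 5.00 × 10⁴.
Original = 12.0 ng/mL × 5.00 × 10⁴ = 6.00 × 10⁵ ng/mL = 600 μg/mL.

600 μg/mL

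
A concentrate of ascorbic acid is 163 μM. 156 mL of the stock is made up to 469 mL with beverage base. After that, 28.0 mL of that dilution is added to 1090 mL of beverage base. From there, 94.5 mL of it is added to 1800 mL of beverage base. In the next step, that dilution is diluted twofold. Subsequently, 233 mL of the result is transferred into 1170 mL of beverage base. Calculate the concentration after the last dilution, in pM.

5620 pM

Overall dilution factor = 3.006 × 39.93 × 20.05 × 2 × 6.021 = 2.90 × 10⁴.
163 μM / 2.90 × 10⁴ = 5.62 × 10⁻³ μM = 5620 pM.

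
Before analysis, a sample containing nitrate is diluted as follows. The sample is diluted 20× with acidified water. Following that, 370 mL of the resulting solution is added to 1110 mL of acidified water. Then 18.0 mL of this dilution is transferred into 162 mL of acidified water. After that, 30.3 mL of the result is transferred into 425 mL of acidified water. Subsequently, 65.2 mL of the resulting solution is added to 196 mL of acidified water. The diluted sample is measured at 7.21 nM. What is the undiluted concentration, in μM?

347 μM

Overall dilution factor = 20 × 4 × 10 × 15.03 × 4.006 = 4.82 × 10⁴.
Original = 7.21 nM × 4.82 × 10⁴ = 3.47 × 10⁵ nM = 347 μM.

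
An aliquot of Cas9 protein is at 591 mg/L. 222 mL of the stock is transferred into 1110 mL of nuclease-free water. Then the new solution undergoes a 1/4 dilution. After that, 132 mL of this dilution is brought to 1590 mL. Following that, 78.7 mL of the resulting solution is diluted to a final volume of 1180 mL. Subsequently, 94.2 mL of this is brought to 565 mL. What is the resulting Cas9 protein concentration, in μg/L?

Overall dilution factor = 6 × 4 × 12.05 × 14.99 × 5.998 = 2.60 × 10⁴.
591 mg/L / 2.60 × 10⁴ = 0.0227 mg/L = 22.7 μg/L.

22.7 μg/L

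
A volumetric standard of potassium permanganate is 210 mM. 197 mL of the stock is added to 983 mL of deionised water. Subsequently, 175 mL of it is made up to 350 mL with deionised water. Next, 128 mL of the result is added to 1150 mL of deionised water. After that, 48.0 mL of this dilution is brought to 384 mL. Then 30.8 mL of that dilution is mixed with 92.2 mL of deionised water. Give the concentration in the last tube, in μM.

Overall dilution factor = 5.990 × 2 × 9.984 × 8 × 3.994 = 3821.
210 mM / 3821 = 0.0550 mM = 55.0 μM.

55.0 μM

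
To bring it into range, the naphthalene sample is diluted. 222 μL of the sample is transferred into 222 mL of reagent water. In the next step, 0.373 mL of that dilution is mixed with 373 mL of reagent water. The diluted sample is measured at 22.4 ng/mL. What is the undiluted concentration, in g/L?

Overall dilution factor = 1001 × 1001 = 1.00 × 10⁶.
Original = 22.4 ng/mL × 1.00 × 10⁶ = 2.24 × 10⁷ ng/mL = 22.4 g/L.

22.4 g/L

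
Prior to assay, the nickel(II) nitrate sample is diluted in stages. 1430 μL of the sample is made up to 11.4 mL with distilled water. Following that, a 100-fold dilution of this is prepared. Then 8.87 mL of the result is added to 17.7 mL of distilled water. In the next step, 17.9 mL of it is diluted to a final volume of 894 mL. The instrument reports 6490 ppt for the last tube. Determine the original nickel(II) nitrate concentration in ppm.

Overall dilution factor = 7.972 × 100 × 2.995 × 49.94 = 1.19 × 10⁵.
Original = 6490 ppt × 1.19 × 10⁵ = 7.74 × 10⁸ ppt = 774 ppm.

774 ppm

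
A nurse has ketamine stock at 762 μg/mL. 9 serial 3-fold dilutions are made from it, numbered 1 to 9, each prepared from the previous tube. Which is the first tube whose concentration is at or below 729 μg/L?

Tube n has concentration 762 μg/mL / 3ⁿ.
Need 3ⁿ ≥ 762 μg/mL / 729 μg/L = 1045, so n ≥ 6.33.
First such tube: n = 7.

tube 7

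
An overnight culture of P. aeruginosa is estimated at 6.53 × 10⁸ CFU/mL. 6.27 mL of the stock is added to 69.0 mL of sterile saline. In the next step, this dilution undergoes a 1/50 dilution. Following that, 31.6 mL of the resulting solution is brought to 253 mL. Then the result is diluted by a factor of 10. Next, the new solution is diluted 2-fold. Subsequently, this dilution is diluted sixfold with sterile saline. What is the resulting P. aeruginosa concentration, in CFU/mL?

1130 CFU/mL

Overall dilution factor = 12.00 × 50 × 8.006 × 10 × 2 × 6 = 5.77 × 10⁵.
6.53 × 10⁸ CFU/mL / 5.77 × 10⁵ = 1130 CFU/mL.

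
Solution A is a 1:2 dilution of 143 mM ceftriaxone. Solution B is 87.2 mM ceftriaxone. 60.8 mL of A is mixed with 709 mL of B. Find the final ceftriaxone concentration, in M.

0.0860 M

C_A = 143 mM / 2 = 71.5 mM.
C_mix = (C_A·V_A + C_B·V_B)/(V_A + V_B) = (71.5×60.8 + 87.2×709) / 769.8 = 86.0 mM = 0.0860 M.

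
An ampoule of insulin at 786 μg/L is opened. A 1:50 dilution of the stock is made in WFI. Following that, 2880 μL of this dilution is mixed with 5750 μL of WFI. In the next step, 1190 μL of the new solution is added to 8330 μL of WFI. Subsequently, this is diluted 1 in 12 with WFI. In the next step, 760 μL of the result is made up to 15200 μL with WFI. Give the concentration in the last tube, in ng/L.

Overall dilution factor = 50 × 2.997 × 8 × 12 × 20 = 2.88 × 10⁵.
786 μg/L / 2.88 × 10⁵ = 2.73 × 10⁻³ μg/L = 2.73 ng/L.

2.73 ng/L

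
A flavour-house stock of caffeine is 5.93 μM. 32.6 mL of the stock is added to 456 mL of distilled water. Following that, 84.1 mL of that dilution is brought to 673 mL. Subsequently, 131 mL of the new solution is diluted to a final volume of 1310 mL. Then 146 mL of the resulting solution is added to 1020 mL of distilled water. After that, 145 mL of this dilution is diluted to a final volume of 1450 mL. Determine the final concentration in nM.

0.0619 nM

Overall dilution factor = 14.99 × 8.002 × 10 × 7.986 × 10 = 9.58 × 10⁴.
5.93 μM / 9.58 × 10⁴ = 6.19 × 10⁻⁵ μM = 0.0619 nM.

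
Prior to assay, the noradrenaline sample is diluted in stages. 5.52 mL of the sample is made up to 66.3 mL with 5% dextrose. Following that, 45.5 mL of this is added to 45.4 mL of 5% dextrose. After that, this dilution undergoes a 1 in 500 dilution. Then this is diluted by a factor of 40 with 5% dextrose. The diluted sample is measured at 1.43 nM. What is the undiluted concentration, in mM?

Overall dilution factor = 12.01 × 1.998 × 500 × 40 = 4.80 × 10⁵.
Original = 1.43 nM × 4.80 × 10⁵ = 6.86 × 10⁵ nM = 0.686 mM.

0.686 mM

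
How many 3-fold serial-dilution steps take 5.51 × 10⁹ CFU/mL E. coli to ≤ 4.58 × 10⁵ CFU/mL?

Need 3ⁿ ≥ 1.20 × 10⁴, so n ≥ log(1.20 × 10⁴)/log(3) = 8.55.
Minimum whole steps: n = 9.

9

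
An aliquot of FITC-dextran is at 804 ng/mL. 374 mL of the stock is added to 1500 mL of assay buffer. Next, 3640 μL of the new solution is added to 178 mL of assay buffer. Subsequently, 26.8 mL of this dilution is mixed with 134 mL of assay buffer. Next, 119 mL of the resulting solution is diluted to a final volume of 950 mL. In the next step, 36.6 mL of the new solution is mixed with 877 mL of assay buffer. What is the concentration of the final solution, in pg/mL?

Overall dilution factor = 5.011 × 49.90 × 6 × 7.983 × 24.96 = 2.99 × 10⁵.
804 ng/mL / 2.99 × 10⁵ = 2.69 × 10⁻³ ng/mL = 2.69 pg/mL.

2.69 pg/mL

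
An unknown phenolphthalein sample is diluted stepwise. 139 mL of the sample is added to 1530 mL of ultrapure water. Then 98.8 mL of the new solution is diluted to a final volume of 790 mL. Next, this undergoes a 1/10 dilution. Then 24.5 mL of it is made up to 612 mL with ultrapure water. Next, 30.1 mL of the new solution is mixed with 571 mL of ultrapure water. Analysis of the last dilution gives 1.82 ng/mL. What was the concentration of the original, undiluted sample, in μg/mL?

872 μg/mL

Overall dilution factor = 12.01 × 7.996 × 10 × 24.98 × 19.97 = 4.79 × 10⁵.
Original = 1.82 ng/mL × 4.79 × 10⁵ = 8.72 × 10⁵ ng/mL = 872 μg/mL.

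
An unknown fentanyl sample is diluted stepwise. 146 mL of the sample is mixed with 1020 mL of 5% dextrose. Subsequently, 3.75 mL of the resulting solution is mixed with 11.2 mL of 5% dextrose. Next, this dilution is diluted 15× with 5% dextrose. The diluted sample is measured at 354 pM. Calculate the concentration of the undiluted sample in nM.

Overall dilution factor = 7.986 × 3.987 × 15 = 478.
Original = 354 pM × 478 = 1.69 × 10⁵ pM = 169 nM.

169 nM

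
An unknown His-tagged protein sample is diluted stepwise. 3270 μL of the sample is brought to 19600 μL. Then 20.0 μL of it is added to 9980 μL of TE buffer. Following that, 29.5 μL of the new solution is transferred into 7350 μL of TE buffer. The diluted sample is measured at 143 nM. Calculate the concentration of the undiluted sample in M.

0.107 M

Overall dilution factor = 5.994 × 500 × 250.2 = 7.50 × 10⁵.
Original = 143 nM × 7.50 × 10⁵ = 1.07 × 10⁸ nM = 0.107 M.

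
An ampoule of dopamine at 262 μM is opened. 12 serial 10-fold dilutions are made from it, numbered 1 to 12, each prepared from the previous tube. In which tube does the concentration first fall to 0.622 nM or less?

tube 6

Tube n has concentration 262 μM / 10ⁿ.
Need 10ⁿ ≥ 262 μM / 0.622 nM = 4.21 × 10⁵, so n ≥ 5.62.
First such tube: n = 6.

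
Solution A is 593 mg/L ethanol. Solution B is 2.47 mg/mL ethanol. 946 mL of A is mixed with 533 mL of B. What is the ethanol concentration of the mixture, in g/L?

C_B = 2.47 mg/mL = 2470 mg/L.
C_mix = (C_A·V_A + C_B·V_B)/(V_A + V_B) = (593×946 + 2470×533) / 1479 = 1269 mg/L = 1.27 g/L.

1.27 g/L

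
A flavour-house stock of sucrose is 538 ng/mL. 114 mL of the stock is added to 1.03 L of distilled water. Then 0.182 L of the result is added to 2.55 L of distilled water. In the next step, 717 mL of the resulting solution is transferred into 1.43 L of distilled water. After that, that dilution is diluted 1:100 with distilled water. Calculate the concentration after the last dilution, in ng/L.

Overall dilution factor = 10.04 × 15.01 × 2.994 × 100 = 4.51 × 10⁴.
538 ng/mL / 4.51 × 10⁴ = 0.0119 ng/mL = 11.9 ng/L.

11.9 ng/L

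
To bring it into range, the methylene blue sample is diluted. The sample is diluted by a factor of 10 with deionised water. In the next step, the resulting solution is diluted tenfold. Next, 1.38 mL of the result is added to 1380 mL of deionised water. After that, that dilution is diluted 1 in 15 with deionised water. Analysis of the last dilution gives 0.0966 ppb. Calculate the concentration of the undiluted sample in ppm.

Overall dilution factor = 10 × 10 × 1001 × 15 = 1.50 × 10⁶.
Original = 0.0966 ppb × 1.50 × 10⁶ = 1.45 × 10⁵ ppb = 145 ppm.

145 ppm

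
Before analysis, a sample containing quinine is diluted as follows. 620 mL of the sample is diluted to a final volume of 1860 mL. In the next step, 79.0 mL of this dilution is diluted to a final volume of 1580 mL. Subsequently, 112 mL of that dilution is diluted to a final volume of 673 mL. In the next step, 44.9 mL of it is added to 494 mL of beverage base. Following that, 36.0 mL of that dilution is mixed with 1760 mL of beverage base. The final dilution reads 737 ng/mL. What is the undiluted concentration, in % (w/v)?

15.9 % (w/v)

Overall dilution factor = 3 × 20 × 6.009 × 12.00 × 49.89 = 2.16 × 10⁵.
Original = 737 ng/mL × 2.16 × 10⁵ = 1.59 × 10⁸ ng/mL = 15.9 % (w/v).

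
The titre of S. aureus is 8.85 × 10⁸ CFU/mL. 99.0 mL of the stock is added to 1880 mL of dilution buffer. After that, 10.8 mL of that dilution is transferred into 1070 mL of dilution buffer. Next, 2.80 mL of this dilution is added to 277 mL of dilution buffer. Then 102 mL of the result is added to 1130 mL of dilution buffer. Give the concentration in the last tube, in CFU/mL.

367 CFU/mL

Overall dilution factor = 19.99 × 100.1 × 99.93 × 12.08 = 2.41 × 10⁶.
8.85 × 10⁸ CFU/mL / 2.41 × 10⁶ = 367 CFU/mL.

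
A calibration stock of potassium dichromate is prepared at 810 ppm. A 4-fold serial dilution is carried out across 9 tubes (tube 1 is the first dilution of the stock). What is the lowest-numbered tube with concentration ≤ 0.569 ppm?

Tube n has concentration 810 ppm / 4ⁿ.
Need 4ⁿ ≥ 810 ppm / 0.569 ppm = 1424, so n ≥ 5.24.
First such tube: n = 6.

tube 6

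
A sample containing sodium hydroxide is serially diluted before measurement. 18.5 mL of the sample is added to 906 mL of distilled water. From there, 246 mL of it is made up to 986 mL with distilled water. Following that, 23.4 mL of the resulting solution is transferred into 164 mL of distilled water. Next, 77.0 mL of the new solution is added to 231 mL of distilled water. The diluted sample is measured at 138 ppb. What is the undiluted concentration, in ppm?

Overall dilution factor = 49.97 × 4.008 × 8.009 × 4 = 6416.
Original = 138 ppb × 6416 = 8.85 × 10⁵ ppb = 885 ppm.

885 ppm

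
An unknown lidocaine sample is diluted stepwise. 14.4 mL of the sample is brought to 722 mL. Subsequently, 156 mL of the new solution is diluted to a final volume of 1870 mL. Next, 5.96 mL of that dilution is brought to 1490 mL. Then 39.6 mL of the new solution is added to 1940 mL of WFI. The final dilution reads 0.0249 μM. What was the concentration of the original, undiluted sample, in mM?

Overall dilution factor = 50.14 × 11.99 × 250 × 49.99 = 7.51 × 10⁶.
Original = 0.0249 μM × 7.51 × 10⁶ = 1.87 × 10⁵ μM = 187 mM.

187 mM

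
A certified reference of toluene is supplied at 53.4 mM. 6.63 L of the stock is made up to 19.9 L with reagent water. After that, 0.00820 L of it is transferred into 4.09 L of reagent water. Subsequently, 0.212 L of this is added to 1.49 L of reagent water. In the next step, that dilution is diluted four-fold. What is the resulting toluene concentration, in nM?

Overall dilution factor = 3.002 × 499.8 × 8.028 × 4 = 4.82 × 10⁴.
53.4 mM / 4.82 × 10⁴ = 1.11 × 10⁻³ mM = 1110 nM.

1110 nM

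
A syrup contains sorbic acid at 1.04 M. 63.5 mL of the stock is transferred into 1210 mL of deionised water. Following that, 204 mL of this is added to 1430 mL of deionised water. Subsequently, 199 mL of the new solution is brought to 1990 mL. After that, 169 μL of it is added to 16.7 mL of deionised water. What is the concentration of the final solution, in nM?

6490 nM

Overall dilution factor = 20.06 × 8.010 × 10 × 99.82 = 1.60 × 10⁵.
1.04 M / 1.60 × 10⁵ = 6.49 × 10⁻⁶ M = 6490 nM.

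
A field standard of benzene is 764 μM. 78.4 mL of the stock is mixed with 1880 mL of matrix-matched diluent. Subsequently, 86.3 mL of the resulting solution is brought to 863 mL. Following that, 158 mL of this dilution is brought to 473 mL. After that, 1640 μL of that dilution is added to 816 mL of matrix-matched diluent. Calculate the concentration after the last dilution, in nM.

2.05 nM

Overall dilution factor = 24.98 × 10 × 2.994 × 498.6 = 3.73 × 10⁵.
764 μM / 3.73 × 10⁵ = 2.05 × 10⁻³ μM = 2.05 nM.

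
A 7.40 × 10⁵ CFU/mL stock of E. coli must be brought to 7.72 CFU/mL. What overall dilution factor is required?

9.59 × 10⁴

Factor = C₀/C_target = 7.40 × 10⁵ CFU/mL / 7.72 CFU/mL = 9.59 × 10⁴.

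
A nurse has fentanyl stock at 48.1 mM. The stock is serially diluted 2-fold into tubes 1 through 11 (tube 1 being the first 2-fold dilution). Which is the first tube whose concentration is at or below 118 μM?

Tube n has concentration 48.1 mM / 2ⁿ.
Need 2ⁿ ≥ 48.1 mM / 118 μM = 408, so n ≥ 8.67.
First such tube: n = 9.

tube 9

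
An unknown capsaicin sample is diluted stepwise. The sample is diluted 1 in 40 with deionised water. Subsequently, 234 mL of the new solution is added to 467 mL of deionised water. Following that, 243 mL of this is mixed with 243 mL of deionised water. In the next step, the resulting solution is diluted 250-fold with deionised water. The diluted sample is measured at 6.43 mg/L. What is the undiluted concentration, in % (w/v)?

Overall dilution factor = 40 × 2.996 × 2 × 250 = 5.99 × 10⁴.
Original = 6.43 mg/L × 5.99 × 10⁴ = 3.85 × 10⁵ mg/L = 38.5 % (w/v).

38.5 % (w/v)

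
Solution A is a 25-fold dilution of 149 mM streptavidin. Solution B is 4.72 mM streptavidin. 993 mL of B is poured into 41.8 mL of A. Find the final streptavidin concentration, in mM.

C_A = 149 mM / 25 = 5.96 mM.
C_mix = (C_A·V_A + C_B·V_B)/(V_A + V_B) = (5.96×41.8 + 4.72×993) / 1035 = 4.77 mM.

4.77 mM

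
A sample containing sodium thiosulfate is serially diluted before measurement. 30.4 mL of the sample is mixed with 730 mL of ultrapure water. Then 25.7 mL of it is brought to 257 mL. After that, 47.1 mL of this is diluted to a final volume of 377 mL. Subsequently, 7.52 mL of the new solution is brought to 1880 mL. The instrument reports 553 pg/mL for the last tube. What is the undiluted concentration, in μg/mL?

277 μg/mL

Overall dilution factor = 25.01 × 10 × 8.004 × 250 = 5.01 × 10⁵.
Original = 553 pg/mL × 5.01 × 10⁵ = 2.77 × 10⁸ pg/mL = 277 μg/mL.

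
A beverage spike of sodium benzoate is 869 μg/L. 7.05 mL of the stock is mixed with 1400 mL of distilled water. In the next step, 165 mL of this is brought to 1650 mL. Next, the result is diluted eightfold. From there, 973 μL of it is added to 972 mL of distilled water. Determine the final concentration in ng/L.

0.0544 ng/L

Overall dilution factor = 199.6 × 10 × 8 × 1000.0 = 1.60 × 10⁷.
869 μg/L / 1.60 × 10⁷ = 5.44 × 10⁻⁵ μg/L = 0.0544 ng/L.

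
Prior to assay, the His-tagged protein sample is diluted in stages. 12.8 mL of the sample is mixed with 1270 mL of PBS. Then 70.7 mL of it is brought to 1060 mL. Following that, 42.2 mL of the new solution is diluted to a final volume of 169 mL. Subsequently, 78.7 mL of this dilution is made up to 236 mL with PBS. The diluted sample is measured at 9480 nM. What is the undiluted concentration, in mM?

171 mM

Overall dilution factor = 100.2 × 14.99 × 4.005 × 2.999 = 1.80 × 10⁴.
Original = 9480 nM × 1.80 × 10⁴ = 1.71 × 10⁸ nM = 171 mM.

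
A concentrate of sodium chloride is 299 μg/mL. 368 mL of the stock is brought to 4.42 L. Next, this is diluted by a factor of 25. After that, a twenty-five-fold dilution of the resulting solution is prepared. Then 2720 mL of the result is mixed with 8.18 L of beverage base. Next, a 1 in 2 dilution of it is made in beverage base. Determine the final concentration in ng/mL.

Overall dilution factor = 12.01 × 25 × 25 × 4.007 × 2 = 6.02 × 10⁴.
299 μg/mL / 6.02 × 10⁴ = 4.97 × 10⁻³ μg/mL = 4.97 ng/mL.

4.97 ng/mL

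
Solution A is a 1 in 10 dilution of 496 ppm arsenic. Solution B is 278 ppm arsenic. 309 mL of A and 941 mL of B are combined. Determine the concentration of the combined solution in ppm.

222 ppm

C_A = 496 ppm / 10 = 49.6 ppm.
C_mix = (C_A·V_A + C_B·V_B)/(V_A + V_B) = (49.6×309 + 278×941) / 1250 = 222 ppm.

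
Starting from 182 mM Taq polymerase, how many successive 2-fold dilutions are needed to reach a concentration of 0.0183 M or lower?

4

Need 2ⁿ ≥ 9.95, so n ≥ log(9.95)/log(2) = 3.31.
Minimum whole steps: n = 4.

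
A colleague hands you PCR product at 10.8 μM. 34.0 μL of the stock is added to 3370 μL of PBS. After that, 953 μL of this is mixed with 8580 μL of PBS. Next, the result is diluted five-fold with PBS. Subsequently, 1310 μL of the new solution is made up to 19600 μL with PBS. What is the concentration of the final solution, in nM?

Overall dilution factor = 100.1 × 10.00 × 5 × 14.96 = 7.49 × 10⁴.
10.8 μM / 7.49 × 10⁴ = 1.44 × 10⁻⁴ μM = 0.144 nM.

0.144 nM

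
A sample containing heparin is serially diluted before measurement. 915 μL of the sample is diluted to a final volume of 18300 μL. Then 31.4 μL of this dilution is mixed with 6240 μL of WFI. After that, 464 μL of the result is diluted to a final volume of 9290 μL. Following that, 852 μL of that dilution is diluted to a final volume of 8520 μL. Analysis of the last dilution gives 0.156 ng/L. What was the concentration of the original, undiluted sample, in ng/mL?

125 ng/mL

Overall dilution factor = 20 × 199.7 × 20.02 × 10 = 8.00 × 10⁵.
Original = 0.156 ng/L × 8.00 × 10⁵ = 1.25 × 10⁵ ng/L = 125 ng/mL.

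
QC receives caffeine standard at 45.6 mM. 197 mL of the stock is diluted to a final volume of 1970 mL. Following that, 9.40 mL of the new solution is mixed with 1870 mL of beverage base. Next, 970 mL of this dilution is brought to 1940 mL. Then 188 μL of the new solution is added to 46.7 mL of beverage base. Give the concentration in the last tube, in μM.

Overall dilution factor = 10 × 199.9 × 2 × 249.4 = 9.97 × 10⁵.
45.6 mM / 9.97 × 10⁵ = 4.57 × 10⁻⁵ mM = 0.0457 μM.

0.0457 μM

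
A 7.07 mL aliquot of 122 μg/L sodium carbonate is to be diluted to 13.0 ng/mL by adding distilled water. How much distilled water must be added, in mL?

59.3 mL

13.0 ng/mL = 13.0 μg/L.
V₂ = C₁V₁/C₂ = 122 × 7.07 / 13.0 = 66.3 mL.
Diluent to add = V₂ − V₁ = 66.3 − 7.07 = 59.3 mL.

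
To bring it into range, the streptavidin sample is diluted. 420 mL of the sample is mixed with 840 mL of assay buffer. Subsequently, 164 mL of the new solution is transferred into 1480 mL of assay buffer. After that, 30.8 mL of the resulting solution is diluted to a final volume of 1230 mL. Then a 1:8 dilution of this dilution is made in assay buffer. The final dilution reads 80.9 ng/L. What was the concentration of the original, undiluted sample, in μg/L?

777 μg/L

Overall dilution factor = 3 × 10.02 × 39.94 × 8 = 9608.
Original = 80.9 ng/L × 9608 = 7.77 × 10⁵ ng/L = 777 μg/L.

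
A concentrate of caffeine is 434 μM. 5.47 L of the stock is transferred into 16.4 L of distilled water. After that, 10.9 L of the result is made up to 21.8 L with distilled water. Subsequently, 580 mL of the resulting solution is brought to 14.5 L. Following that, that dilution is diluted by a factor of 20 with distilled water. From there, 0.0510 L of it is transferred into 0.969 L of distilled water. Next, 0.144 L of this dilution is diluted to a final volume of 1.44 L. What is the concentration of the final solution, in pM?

543 pM

Overall dilution factor = 3.998 × 2 × 25 × 20 × 20 × 10 = 8.00 × 10⁵.
434 μM / 8.00 × 10⁵ = 5.43 × 10⁻⁴ μM = 543 pM.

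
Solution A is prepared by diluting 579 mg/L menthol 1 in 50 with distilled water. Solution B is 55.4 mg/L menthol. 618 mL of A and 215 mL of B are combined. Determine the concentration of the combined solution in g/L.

0.0229 g/L

C_A = 579 mg/L / 50 = 11.6 mg/L.
C_mix = (C_A·V_A + C_B·V_B)/(V_A + V_B) = (11.6×618 + 55.4×215) / 833.0 = 22.9 mg/L = 0.0229 g/L.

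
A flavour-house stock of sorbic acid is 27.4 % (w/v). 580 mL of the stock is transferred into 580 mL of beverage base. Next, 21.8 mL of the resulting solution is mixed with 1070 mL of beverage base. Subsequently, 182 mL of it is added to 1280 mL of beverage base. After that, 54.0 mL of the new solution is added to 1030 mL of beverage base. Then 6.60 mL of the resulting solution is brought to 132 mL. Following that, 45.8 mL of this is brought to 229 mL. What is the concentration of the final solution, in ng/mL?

Overall dilution factor = 2 × 50.08 × 8.033 × 20.07 × 20 × 5 = 1.62 × 10⁶.
27.4 % (w/v) / 1.62 × 10⁶ = 1.70 × 10⁻⁵ % (w/v) = 170 ng/mL.

170 ng/mL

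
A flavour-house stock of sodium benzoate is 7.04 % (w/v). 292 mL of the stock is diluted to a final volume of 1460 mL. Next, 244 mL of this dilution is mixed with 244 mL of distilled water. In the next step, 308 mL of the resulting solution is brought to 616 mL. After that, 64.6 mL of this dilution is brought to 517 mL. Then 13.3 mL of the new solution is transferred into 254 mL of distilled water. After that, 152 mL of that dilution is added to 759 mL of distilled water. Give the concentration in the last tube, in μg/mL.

3.65 μg/mL

Overall dilution factor = 5 × 2 × 2 × 8.003 × 20.10 × 5.993 = 1.93 × 10⁴.
7.04 % (w/v) / 1.93 × 10⁴ = 3.65 × 10⁻⁴ % (w/v) = 3.65 μg/mL.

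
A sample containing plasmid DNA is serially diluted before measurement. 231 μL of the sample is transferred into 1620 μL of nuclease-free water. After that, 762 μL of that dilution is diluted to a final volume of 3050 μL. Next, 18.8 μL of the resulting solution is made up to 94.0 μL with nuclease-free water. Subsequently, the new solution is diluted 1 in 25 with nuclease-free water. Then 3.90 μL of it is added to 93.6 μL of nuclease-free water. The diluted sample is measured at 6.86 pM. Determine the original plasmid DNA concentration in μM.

Overall dilution factor = 8.013 × 4.003 × 5 × 25 × 25 = 1.00 × 10⁵.
Original = 6.86 pM × 1.00 × 10⁵ = 6.88 × 10⁵ pM = 0.688 μM.

0.688 μM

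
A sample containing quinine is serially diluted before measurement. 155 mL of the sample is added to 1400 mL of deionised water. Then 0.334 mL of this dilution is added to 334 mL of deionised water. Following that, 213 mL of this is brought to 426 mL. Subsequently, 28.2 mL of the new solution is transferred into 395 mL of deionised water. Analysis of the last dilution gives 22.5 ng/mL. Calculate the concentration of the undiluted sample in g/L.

6.78 g/L

Overall dilution factor = 10.03 × 1001 × 2 × 15.01 = 3.01 × 10⁵.
Original = 22.5 ng/mL × 3.01 × 10⁵ = 6.78 × 10⁶ ng/mL = 6.78 g/L.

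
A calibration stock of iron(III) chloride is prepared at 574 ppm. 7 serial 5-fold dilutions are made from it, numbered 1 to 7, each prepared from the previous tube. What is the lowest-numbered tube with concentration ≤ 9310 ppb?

Tube n has concentration 574 ppm / 5ⁿ.
Need 5ⁿ ≥ 574 ppm / 9310 ppb = 61.7, so n ≥ 2.56.
First such tube: n = 3.

tube 3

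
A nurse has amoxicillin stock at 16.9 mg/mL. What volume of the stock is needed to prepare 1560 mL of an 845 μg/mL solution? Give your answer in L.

0.0780 L

845 μg/mL = 0.845 mg/mL.
V₁ = C₂V₂/C₁ = 0.845 × 1560 / 16.9 = 78.0 mL = 0.0780 L.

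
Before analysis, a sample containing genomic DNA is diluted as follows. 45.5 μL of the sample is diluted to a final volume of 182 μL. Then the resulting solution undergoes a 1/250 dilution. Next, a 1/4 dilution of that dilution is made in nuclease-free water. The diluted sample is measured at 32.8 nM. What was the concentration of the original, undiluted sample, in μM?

Overall dilution factor = 4 × 250 × 4 = 4000.
Original = 32.8 nM × 4000 = 1.31 × 10⁵ nM = 131 μM.

131 μM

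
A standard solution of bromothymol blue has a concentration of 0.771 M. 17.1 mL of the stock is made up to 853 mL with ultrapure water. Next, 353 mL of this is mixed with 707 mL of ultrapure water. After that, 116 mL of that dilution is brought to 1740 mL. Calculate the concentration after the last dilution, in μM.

343 μM

Overall dilution factor = 49.88 × 3.003 × 15 = 2247.
0.771 M / 2247 = 3.43 × 10⁻⁴ M = 343 μM.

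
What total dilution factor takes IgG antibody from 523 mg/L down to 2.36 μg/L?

2.22 × 10⁵

Factor = C₀/C_target = 523 mg/L / 2.36 μg/L = 2.22 × 10⁵.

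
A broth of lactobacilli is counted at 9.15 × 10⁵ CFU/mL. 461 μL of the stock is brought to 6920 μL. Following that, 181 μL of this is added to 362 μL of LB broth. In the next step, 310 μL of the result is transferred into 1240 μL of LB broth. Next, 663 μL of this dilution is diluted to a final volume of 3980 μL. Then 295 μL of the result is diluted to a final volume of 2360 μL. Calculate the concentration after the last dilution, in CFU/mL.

Overall dilution factor = 15.01 × 3 × 5 × 6.003 × 8 = 1.08 × 10⁴.
9.15 × 10⁵ CFU/mL / 1.08 × 10⁴ = 84.6 CFU/mL.

84.6 CFU/mL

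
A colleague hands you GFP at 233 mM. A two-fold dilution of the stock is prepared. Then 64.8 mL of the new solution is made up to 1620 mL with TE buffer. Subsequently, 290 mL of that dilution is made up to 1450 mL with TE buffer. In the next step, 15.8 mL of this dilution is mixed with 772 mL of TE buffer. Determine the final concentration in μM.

18.7 μM

Overall dilution factor = 2 × 25 × 5 × 49.86 = 1.25 × 10⁴.
233 mM / 1.25 × 10⁴ = 0.0187 mM = 18.7 μM.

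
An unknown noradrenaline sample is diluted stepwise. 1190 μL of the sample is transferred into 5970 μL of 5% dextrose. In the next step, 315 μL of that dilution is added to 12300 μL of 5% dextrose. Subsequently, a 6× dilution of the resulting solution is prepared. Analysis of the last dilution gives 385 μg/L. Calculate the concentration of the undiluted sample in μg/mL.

557 μg/mL

Overall dilution factor = 6.017 × 40.05 × 6 = 1446.
Original = 385 μg/L × 1446 = 5.57 × 10⁵ μg/L = 557 μg/mL.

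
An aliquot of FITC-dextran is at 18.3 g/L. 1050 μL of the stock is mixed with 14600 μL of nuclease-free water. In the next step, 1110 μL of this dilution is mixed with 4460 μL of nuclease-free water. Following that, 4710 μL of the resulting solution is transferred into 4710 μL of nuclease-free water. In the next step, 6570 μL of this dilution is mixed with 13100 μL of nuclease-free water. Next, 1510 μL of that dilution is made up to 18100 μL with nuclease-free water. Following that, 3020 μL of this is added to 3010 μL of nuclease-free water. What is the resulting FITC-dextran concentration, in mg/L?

Overall dilution factor = 14.90 × 5.018 × 2 × 2.994 × 11.99 × 1.997 = 1.07 × 10⁴.
18.3 g/L / 1.07 × 10⁴ = 1.71 × 10⁻³ g/L = 1.71 mg/L.

1.71 mg/L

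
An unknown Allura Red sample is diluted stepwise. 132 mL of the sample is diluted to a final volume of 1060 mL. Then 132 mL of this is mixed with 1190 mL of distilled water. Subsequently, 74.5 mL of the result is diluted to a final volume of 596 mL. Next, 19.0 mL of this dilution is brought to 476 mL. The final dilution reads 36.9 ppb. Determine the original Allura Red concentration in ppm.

Overall dilution factor = 8.030 × 10.02 × 8 × 25.05 = 1.61 × 10⁴.
Original = 36.9 ppb × 1.61 × 10⁴ = 5.95 × 10⁵ ppb = 595 ppm.

595 ppm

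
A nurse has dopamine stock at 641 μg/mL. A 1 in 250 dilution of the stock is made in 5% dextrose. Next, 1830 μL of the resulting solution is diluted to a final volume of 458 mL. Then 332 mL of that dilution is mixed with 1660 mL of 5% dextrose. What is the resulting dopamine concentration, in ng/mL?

Overall dilution factor = 250 × 250.3 × 6 = 3.75 × 10⁵.
641 μg/mL / 3.75 × 10⁵ = 1.71 × 10⁻³ μg/mL = 1.71 ng/mL.

1.71 ng/mL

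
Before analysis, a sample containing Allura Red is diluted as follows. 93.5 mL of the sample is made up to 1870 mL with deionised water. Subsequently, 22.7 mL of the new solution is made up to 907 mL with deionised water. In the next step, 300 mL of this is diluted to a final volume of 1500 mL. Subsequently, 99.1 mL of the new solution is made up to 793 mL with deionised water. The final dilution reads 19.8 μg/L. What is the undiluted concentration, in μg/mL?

Overall dilution factor = 20 × 39.96 × 5 × 8.002 = 3.20 × 10⁴.
Original = 19.8 μg/L × 3.20 × 10⁴ = 6.33 × 10⁵ μg/L = 633 μg/mL.

633 μg/mL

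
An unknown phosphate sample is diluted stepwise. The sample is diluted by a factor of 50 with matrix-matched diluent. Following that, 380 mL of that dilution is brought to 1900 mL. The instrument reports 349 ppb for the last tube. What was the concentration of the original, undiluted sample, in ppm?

87.3 ppm

Overall dilution factor = 50 × 5 = 250.
Original = 349 ppb × 250 = 8.72 × 10⁴ ppb = 87.3 ppm.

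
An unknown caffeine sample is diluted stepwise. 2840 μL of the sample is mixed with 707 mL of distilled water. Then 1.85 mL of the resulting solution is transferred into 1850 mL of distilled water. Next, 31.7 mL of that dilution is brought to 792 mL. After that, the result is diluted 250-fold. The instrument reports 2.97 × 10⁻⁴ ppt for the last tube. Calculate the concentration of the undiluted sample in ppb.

464 ppb

Overall dilution factor = 249.9 × 1001 × 24.98 × 250 = 1.56 × 10⁹.
Original = 2.97 × 10⁻⁴ ppt × 1.56 × 10⁹ = 4.64 × 10⁵ ppt = 464 ppb.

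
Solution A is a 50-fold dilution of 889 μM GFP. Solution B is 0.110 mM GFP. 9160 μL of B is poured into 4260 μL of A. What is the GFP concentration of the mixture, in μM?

C_A = 889 μM / 50 = 17.8 μM.
C_B = 0.110 mM = 110 μM.
C_mix = (C_A·V_A + C_B·V_B)/(V_A + V_B) = (17.8×4260 + 110×9160) / 13420 = 80.7 μM.

80.7 μM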